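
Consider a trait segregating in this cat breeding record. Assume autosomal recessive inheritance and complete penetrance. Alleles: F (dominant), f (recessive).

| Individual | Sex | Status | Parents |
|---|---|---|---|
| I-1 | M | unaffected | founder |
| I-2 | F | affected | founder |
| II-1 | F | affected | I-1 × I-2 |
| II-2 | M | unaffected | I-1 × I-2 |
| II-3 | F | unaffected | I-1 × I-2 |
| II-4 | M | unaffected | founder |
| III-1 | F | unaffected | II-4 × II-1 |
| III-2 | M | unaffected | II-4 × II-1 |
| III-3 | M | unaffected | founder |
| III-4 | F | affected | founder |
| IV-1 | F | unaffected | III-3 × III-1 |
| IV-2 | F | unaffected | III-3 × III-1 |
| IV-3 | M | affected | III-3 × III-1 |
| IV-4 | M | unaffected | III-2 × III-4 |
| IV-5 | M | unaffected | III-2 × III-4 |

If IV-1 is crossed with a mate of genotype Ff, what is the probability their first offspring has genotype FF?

III-3 is unaffected so carries F and passed f to IV-3 (ff), so III-3 is Ff.
III-1 is unaffected so carries F and received f from II-1 (ff), so III-1 is Ff.
IV-1 is an unaffected offspring of III-3 (Ff) × III-1 (Ff), whose cross gives 1/4 FF : 1/2 Ff : 1/4 ff; conditioning on being unaffected, IV-1 is FF with probability 1/3, Ff with probability 2/3.
Summing over parental genotype combinations, P(offspring has genotype FF) = 1/3·1/2 + 2/3·1/4 = 1/3.

1/3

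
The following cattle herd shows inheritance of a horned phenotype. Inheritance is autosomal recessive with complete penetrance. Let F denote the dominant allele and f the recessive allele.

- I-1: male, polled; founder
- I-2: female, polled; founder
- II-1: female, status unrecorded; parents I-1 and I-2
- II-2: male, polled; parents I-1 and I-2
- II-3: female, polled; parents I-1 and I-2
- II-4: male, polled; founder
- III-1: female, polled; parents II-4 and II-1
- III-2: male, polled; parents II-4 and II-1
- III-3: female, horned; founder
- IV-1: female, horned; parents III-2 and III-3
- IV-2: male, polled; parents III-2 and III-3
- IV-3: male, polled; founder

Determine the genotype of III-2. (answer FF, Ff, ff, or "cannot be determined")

Ff

From phenotype alone, III-2 is FF or Ff.
III-2 is polled so carries F and passed f to IV-1 (ff), so III-2 is Ff.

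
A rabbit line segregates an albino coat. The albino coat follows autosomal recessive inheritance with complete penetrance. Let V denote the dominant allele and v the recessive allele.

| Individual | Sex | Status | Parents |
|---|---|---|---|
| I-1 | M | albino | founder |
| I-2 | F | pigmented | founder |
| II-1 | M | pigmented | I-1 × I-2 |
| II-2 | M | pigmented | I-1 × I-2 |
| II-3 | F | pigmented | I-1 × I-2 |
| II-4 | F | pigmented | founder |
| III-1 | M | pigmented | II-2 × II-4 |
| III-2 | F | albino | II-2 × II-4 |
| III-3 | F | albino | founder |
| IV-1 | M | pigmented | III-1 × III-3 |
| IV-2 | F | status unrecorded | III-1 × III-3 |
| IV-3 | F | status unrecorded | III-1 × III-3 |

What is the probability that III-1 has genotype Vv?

1/2

II-2 is pigmented so carries V and received v from I-1 (vv), so II-2 is Vv.
II-4 is pigmented so carries V and passed v to III-2 (vv), so II-4 is Vv.
Their cross gives offspring ratios 1/4 VV : 1/2 Vv : 1/4 vv. Conditioning on III-1 being pigmented, P(Vv) = 1/2 / 3/4 = 2/3 before taking III-1's own offspring into account.
III-3 is albino, so III-3 is vv.
Now use III-1's offspring. Probability of each recorded status — pigmented son IV-1: 1/2 if III-1 is Vv, 1 if VV. (IV-2, IV-3: equally likely either way, so uninformative.)
Bayes: P(Vv) = 2/3·1/2 / (2/3·1/2 + 1/3·1) = 1/2.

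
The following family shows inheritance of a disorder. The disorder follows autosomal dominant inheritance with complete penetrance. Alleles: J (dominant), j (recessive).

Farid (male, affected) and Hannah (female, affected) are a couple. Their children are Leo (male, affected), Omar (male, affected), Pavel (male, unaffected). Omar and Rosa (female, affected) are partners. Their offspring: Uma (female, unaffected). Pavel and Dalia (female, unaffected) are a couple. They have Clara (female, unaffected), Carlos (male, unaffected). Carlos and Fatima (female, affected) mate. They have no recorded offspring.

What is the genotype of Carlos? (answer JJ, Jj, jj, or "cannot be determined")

Carlos is unaffected, so Carlos is jj.

jj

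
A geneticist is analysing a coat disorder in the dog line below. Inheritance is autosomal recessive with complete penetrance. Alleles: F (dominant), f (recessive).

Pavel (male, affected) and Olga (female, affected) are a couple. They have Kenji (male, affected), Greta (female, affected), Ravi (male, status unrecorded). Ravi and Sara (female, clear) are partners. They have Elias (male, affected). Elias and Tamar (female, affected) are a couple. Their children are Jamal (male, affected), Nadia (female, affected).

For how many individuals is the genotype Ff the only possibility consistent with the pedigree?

1

Obligate heterozygotes: Sara is clear so carries F and passed f to Elias (ff), so Sara is Ff.
Every other individual is either homozygous by phenotype or has at least one consistent homozygous assignment, so the count is 1.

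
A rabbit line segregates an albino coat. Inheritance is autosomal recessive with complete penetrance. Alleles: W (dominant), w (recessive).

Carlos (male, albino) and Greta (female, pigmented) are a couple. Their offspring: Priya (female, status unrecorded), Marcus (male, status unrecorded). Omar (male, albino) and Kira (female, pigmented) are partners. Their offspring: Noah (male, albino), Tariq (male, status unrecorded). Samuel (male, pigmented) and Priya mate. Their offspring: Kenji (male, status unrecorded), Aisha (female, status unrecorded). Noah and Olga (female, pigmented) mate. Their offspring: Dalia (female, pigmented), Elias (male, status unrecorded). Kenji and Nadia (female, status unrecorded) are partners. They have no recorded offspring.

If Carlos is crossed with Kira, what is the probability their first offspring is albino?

1/2

Carlos is albino, so Carlos is ww.
Kira is pigmented so carries W and passed w to Noah (ww), so Kira is Ww.
The cross gives 1/2 Ww : 1/2 ww, so P(offspring is albino) = 1/2.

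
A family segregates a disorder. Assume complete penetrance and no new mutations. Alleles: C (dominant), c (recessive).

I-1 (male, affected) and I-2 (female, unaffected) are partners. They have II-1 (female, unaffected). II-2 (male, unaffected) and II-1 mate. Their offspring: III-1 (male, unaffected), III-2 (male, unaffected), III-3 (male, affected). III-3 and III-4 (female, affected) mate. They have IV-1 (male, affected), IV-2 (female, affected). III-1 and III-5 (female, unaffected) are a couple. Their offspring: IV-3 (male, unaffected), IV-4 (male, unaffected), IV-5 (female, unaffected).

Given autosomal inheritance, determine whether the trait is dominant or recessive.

recessive

II-2 and II-1 are both unaffected yet have an affected child III-3. Under dominance, an affected child requires at least one affected parent, so the trait cannot be dominant.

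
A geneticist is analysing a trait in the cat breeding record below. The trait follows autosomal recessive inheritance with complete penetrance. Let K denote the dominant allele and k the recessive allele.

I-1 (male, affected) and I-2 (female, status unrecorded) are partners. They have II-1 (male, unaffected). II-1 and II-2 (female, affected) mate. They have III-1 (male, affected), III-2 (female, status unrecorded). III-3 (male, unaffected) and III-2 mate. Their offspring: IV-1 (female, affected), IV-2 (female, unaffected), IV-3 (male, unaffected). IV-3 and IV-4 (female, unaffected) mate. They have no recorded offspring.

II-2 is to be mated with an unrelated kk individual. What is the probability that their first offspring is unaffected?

0

II-2 is affected, so II-2 is kk.
The cross gives 1 kk, so P(offspring is unaffected) = 0.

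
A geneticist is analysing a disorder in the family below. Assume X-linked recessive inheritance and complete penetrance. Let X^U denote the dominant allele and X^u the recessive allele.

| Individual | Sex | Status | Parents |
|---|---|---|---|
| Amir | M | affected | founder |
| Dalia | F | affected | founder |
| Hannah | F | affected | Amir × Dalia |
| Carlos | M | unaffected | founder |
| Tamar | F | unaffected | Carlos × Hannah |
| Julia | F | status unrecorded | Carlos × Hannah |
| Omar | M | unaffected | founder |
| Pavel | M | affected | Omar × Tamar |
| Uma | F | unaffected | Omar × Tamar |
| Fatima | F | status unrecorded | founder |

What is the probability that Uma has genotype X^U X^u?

Omar is unaffected, so Omar is X^U Y.
Tamar is unaffected so carries U and received u from Hannah (X^u X^u), so Tamar is X^U X^u.
Their cross gives offspring ratios 1/2 X^U X^U : 1/2 X^U X^u. Conditioning on Uma being unaffected, P(X^U X^u) = 1/2 / 1 = 1/2.

1/2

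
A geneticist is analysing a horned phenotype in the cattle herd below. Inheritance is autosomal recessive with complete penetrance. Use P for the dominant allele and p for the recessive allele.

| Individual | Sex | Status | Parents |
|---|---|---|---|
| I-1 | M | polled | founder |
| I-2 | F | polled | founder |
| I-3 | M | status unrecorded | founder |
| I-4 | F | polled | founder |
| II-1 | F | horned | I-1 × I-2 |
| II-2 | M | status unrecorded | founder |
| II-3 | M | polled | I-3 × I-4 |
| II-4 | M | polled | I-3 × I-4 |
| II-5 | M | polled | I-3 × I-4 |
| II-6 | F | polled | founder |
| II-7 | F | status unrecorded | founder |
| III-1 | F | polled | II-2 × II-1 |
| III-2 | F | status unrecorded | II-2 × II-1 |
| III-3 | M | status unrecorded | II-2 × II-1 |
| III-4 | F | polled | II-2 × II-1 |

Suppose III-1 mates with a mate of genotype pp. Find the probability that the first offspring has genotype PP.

III-1 is polled so carries P and received p from II-1 (pp), so III-1 is Pp.
The cross gives 1/2 Pp : 1/2 pp, so P(offspring has genotype PP) = 0.

0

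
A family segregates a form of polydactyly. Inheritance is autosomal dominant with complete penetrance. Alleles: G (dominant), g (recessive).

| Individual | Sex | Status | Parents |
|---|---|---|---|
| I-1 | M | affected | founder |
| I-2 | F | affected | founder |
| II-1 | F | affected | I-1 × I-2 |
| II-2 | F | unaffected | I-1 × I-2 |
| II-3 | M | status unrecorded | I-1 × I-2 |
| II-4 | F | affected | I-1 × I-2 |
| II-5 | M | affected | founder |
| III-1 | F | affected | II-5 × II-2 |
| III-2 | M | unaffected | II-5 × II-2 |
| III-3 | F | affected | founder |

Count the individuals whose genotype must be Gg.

Obligate heterozygotes: I-1 is affected so carries G and passed g to II-2 (gg), so I-1 is Gg; I-2 is affected so carries G and passed g to II-2 (gg), so I-2 is Gg; II-5 is affected so carries G and passed g to III-2 (gg), so II-5 is Gg; III-1 is affected so carries G and received g from II-2 (gg), so III-1 is Gg.
Every other individual is either homozygous by phenotype or has at least one consistent homozygous assignment, so the count is 4.

4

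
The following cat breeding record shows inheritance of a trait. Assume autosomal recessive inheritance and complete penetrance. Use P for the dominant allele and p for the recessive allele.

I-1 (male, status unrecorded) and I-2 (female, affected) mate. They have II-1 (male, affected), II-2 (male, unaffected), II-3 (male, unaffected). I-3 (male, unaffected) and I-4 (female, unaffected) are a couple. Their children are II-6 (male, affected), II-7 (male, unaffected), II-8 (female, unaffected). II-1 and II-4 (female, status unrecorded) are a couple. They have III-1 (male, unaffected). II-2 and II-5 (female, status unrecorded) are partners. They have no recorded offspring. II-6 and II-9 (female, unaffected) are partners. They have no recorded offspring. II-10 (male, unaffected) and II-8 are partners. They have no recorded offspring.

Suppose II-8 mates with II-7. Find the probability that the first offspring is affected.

I-3 is unaffected so carries P and passed p to II-6 (pp), so I-3 is Pp.
I-4 is unaffected so carries P and passed p to II-6 (pp), so I-4 is Pp.
II-8 is an unaffected offspring of I-3 (Pp) × I-4 (Pp), whose cross gives 1/4 PP : 1/2 Pp : 1/4 pp; conditioning on being unaffected, II-8 is PP with probability 1/3, Pp with probability 2/3.
II-7 is an unaffected offspring of I-3 (Pp) × I-4 (Pp), whose cross gives 1/4 PP : 1/2 Pp : 1/4 pp; conditioning on being unaffected, II-7 is PP with probability 1/3, Pp with probability 2/3.
Summing over parental genotype combinations, P(offspring is affected) = 4/9·1/4 = 1/9.

1/9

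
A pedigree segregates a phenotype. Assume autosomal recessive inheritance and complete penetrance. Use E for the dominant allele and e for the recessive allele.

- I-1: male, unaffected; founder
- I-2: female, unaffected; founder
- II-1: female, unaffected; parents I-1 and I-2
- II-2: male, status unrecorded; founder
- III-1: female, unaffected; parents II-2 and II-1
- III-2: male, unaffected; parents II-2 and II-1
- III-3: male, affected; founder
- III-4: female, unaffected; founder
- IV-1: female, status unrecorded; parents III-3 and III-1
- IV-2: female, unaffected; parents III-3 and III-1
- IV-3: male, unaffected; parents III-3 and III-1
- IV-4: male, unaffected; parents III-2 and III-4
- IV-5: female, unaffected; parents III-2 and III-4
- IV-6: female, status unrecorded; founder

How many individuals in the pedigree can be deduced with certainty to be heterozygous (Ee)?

Obligate heterozygotes: IV-2 is unaffected so carries E and received e from III-3 (ee), so IV-2 is Ee; IV-3 is unaffected so carries E and received e from III-3 (ee), so IV-3 is Ee.
Every other individual is either homozygous by phenotype or has at least one consistent homozygous assignment, so the count is 2.

2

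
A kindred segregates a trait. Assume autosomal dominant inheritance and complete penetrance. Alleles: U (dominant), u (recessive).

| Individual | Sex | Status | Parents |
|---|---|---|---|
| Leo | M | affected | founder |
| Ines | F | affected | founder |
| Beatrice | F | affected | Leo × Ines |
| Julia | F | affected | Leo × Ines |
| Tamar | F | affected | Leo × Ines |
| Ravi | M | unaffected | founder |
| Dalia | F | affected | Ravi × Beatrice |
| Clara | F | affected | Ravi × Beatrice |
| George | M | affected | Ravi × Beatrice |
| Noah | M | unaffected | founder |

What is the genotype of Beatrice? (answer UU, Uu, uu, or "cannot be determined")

cannot be determined

Beatrice's phenotype allows UU or Uu, and no parent or child forces a single allele at both positions; consistent genotype assignments exist with Beatrice as UU or Uu.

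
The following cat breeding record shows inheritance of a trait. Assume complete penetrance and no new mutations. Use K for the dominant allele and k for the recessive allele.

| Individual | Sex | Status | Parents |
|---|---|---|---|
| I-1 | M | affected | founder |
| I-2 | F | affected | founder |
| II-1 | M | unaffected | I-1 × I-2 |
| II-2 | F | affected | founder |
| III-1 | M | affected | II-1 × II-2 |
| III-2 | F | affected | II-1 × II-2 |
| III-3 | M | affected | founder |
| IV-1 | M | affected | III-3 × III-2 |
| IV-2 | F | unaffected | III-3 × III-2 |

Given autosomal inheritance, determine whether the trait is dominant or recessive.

dominant

I-1 and I-2 are both affected yet have an unaffected child II-1. Under a recessive model two affected parents are homozygous and every child would be affected, so the trait cannot be recessive.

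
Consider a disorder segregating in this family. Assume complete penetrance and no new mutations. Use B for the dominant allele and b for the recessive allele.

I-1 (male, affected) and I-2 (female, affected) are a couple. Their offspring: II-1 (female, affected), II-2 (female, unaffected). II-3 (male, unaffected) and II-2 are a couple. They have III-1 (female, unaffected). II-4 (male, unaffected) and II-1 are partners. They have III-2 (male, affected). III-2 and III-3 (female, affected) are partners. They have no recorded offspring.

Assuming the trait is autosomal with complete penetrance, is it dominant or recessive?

dominant

I-1 and I-2 are both affected yet have an unaffected child II-2. Under a recessive model two affected parents are homozygous and every child would be affected, so the trait cannot be recessive.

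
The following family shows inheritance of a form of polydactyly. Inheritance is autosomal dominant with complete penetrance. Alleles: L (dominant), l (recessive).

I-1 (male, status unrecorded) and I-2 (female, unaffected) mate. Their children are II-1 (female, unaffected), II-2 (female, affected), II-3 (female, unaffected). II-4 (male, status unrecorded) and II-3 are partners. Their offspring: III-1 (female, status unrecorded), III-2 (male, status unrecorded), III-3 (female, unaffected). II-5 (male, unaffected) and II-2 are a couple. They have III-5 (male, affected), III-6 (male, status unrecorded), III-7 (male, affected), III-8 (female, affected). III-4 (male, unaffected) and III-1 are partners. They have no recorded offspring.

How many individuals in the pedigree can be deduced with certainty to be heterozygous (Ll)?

5

Obligate heterozygotes: I-1 passed L to II-2 (Ll, whose l came from I-2) and passed l to II-1 (ll), so I-1 is Ll; II-2 is affected so carries L and received l from I-2 (ll), so II-2 is Ll; III-5 is affected so carries L and received l from II-5 (ll), so III-5 is Ll; III-7 is affected so carries L and received l from II-5 (ll), so III-7 is Ll; III-8 is affected so carries L and received l from II-5 (ll), so III-8 is Ll.
Every other individual is either homozygous by phenotype or has at least one consistent homozygous assignment, so the count is 5.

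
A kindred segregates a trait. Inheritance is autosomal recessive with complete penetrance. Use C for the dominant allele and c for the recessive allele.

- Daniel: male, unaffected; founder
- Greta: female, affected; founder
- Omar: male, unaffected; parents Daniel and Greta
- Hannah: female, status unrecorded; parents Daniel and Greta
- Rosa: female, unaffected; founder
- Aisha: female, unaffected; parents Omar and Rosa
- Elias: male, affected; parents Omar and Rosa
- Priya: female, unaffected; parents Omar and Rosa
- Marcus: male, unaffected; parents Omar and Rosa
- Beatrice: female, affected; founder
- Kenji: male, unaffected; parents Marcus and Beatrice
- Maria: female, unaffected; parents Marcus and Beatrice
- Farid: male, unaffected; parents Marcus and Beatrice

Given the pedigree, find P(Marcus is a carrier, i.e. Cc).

1/5

Omar is unaffected so carries C and received c from Greta (cc), so Omar is Cc.
Rosa is unaffected so carries C and passed c to Elias (cc), so Rosa is Cc.
Their cross gives offspring ratios 1/4 CC : 1/2 Cc : 1/4 cc. Conditioning on Marcus being unaffected, P(Cc) = 1/2 / 3/4 = 2/3 before taking Marcus's own offspring into account.
Beatrice is affected, so Beatrice is cc.
Now use Marcus's offspring. Probability of each recorded status — unaffected son Kenji: 1/2 if Marcus is Cc, 1 if CC; unaffected daughter Maria: 1/2 if Marcus is Cc, 1 if CC; unaffected son Farid: 1/2 if Marcus is Cc, 1 if CC.
Bayes: P(Cc) = 2/3·1/8 / (2/3·1/8 + 1/3·1) = 1/5.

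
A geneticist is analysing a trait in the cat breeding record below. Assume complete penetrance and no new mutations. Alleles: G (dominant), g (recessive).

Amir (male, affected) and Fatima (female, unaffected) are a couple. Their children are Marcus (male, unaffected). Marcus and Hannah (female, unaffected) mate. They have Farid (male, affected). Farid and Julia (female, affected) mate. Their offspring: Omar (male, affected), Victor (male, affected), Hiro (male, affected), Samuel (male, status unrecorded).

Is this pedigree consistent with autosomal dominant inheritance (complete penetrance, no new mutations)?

Under autosomal dominant, Farid (affected, male) cannot arise from Marcus (unaffected) × Hannah (unaffected).

No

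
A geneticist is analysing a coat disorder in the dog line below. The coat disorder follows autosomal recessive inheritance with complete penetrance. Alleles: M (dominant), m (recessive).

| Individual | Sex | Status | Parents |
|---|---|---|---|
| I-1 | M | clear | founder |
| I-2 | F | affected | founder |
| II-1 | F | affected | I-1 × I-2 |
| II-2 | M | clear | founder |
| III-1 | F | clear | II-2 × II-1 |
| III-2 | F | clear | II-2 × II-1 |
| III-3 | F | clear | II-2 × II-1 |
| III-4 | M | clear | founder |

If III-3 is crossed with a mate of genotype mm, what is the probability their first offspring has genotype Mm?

1/2

III-3 is clear so carries M and received m from II-1 (mm), so III-3 is Mm.
The cross gives 1/2 Mm : 1/2 mm, so P(offspring has genotype Mm) = 1/2.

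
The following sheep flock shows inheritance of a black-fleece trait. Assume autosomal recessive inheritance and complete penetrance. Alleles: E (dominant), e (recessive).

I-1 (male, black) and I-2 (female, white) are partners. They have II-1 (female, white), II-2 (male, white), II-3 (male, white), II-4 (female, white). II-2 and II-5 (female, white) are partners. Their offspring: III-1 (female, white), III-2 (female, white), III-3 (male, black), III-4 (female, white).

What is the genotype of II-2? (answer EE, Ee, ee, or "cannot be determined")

From phenotype alone, II-2 is EE or Ee.
II-2 is white so carries E and received e from I-1 (ee), so II-2 is Ee.

Ee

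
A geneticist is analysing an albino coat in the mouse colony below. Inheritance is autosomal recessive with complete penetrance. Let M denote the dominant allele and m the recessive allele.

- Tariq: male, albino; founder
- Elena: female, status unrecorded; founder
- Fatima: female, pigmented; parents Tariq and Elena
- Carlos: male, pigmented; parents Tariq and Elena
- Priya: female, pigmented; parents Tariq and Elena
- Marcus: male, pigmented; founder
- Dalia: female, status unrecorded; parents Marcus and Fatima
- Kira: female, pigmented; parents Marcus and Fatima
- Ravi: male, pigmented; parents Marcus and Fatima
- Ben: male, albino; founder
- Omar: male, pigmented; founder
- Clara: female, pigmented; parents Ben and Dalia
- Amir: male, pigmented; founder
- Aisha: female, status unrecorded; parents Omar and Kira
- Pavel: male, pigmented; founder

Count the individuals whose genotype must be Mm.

Obligate heterozygotes: Fatima is pigmented so carries M and received m from Tariq (mm), so Fatima is Mm; Carlos is pigmented so carries M and received m from Tariq (mm), so Carlos is Mm; Priya is pigmented so carries M and received m from Tariq (mm), so Priya is Mm; Clara is pigmented so carries M and received m from Ben (mm), so Clara is Mm.
Every other individual is either homozygous by phenotype or has at least one consistent homozygous assignment, so the count is 4.

4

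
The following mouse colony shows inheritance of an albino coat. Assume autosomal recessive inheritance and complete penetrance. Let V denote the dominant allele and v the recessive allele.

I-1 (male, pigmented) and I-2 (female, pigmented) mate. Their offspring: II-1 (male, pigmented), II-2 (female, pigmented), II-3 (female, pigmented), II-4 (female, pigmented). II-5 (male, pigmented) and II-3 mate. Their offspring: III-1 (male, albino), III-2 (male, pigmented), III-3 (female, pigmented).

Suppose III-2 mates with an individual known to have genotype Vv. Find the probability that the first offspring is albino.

II-5 is pigmented so carries V and passed v to III-1 (vv), so II-5 is Vv.
II-3 is pigmented so carries V and passed v to III-1 (vv), so II-3 is Vv.
III-2 is a pigmented offspring of II-5 (Vv) × II-3 (Vv), whose cross gives 1/4 VV : 1/2 Vv : 1/4 vv; conditioning on being pigmented, III-2 is VV with probability 1/3, Vv with probability 2/3.
Summing over parental genotype combinations, P(offspring is albino) = 2/3·1/4 = 1/6.

1/6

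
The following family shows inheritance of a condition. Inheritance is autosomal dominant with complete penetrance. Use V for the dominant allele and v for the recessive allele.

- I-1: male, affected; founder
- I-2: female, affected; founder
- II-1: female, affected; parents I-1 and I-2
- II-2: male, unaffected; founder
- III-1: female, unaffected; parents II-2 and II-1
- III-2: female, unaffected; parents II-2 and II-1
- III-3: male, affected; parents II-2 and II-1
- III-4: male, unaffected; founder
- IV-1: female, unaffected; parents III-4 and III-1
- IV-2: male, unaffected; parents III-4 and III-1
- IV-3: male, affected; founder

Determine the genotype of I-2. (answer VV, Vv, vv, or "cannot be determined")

cannot be determined

I-2's phenotype allows VV or Vv, and no parent or child forces a single allele at both positions; consistent genotype assignments exist with I-2 as VV or Vv.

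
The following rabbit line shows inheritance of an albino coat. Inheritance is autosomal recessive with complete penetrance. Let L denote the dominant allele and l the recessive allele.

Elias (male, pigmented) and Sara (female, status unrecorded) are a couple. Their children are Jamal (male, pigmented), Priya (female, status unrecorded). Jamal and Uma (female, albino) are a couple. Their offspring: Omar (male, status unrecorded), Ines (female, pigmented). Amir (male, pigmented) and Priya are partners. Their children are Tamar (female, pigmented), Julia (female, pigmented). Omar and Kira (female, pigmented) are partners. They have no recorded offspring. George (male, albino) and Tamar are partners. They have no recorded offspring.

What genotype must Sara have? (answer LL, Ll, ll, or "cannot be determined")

cannot be determined

Sara's phenotype is unrecorded, and no parent or child forces a single allele at both positions; consistent genotype assignments exist with Sara as LL or Ll or ll.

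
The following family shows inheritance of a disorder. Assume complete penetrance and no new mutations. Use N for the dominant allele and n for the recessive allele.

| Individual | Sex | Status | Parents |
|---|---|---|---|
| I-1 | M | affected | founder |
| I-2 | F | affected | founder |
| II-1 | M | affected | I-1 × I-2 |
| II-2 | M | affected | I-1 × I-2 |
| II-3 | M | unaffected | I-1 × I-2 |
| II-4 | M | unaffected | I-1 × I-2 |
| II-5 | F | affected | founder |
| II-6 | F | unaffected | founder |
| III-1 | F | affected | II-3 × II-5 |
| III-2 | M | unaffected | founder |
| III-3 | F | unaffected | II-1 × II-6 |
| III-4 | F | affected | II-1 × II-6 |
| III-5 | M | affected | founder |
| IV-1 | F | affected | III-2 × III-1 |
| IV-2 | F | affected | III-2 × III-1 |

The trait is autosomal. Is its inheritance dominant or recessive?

dominant

I-1 and I-2 are both affected yet have an unaffected child II-3. Under a recessive model two affected parents are homozygous and every child would be affected, so the trait cannot be recessive.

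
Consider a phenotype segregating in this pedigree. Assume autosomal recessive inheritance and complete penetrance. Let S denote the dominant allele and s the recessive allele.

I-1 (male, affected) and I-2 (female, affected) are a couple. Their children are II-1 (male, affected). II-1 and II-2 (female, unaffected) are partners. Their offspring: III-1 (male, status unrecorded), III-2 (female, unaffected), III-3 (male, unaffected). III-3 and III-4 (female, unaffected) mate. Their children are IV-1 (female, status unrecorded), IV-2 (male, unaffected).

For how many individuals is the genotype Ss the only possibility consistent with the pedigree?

2

Obligate heterozygotes: III-2 is unaffected so carries S and received s from II-1 (ss), so III-2 is Ss; III-3 is unaffected so carries S and received s from II-1 (ss), so III-3 is Ss.
Every other individual is either homozygous by phenotype or has at least one consistent homozygous assignment, so the count is 2.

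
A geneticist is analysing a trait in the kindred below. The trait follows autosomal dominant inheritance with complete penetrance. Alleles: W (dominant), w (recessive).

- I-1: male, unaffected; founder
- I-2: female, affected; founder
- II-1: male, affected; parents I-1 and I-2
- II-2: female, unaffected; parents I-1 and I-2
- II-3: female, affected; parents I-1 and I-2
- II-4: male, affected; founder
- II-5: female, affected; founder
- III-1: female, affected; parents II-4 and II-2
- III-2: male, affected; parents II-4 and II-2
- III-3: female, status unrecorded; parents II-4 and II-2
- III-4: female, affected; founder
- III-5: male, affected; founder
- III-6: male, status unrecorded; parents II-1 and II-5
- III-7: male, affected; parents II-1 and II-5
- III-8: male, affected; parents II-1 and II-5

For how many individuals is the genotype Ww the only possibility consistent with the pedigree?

Obligate heterozygotes: I-2 is affected so carries W and passed w to II-2 (ww), so I-2 is Ww; II-1 is affected so carries W and received w from I-1 (ww), so II-1 is Ww; II-3 is affected so carries W and received w from I-1 (ww), so II-3 is Ww; III-1 is affected so carries W and received w from II-2 (ww), so III-1 is Ww; III-2 is affected so carries W and received w from II-2 (ww), so III-2 is Ww.
Every other individual is either homozygous by phenotype or has at least one consistent homozygous assignment, so the count is 5.

5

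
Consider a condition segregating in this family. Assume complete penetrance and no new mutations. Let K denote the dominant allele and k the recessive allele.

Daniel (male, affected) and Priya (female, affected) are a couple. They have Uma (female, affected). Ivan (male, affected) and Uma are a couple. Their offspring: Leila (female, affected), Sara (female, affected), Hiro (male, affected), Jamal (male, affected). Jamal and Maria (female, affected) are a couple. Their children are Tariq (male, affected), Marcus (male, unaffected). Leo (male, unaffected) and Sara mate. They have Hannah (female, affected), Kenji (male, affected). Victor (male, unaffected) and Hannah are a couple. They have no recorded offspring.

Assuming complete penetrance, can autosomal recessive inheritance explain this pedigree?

Under autosomal recessive, Marcus (unaffected, male) cannot arise from Jamal (affected) × Maria (affected).

No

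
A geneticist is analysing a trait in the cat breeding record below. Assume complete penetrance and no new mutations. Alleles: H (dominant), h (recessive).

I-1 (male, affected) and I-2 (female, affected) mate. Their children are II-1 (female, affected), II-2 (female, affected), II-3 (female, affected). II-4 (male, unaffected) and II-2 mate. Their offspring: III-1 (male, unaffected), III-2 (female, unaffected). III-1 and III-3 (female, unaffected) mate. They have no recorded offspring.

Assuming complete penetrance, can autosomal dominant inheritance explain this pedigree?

Yes

A consistent assignment under autosomal dominant exists: I-1 HH, I-2 Hh, II-1 HH, II-2 Hh, II-3 HH, II-4 hh, III-1 hh, III-2 hh, III-3 hh.
In this assignment every recorded phenotype matches its genotype and every non-founder's genotype is obtainable from its parents' genotypes, so the pedigree is consistent.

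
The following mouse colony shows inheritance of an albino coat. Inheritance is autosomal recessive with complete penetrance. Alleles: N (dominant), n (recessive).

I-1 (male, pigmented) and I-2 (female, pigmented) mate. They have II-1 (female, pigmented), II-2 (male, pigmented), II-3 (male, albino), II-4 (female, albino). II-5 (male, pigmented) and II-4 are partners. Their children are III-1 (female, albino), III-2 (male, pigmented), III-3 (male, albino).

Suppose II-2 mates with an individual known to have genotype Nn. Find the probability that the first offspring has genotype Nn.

1/2

I-1 is pigmented so carries N and passed n to II-3 (nn), so I-1 is Nn.
I-2 is pigmented so carries N and passed n to II-3 (nn), so I-2 is Nn.
II-2 is a pigmented offspring of I-1 (Nn) × I-2 (Nn), whose cross gives 1/4 NN : 1/2 Nn : 1/4 nn; conditioning on being pigmented, II-2 is NN with probability 1/3, Nn with probability 2/3.
Summing over parental genotype combinations, P(offspring has genotype Nn) = 1/3·1/2 + 2/3·1/2 = 1/2.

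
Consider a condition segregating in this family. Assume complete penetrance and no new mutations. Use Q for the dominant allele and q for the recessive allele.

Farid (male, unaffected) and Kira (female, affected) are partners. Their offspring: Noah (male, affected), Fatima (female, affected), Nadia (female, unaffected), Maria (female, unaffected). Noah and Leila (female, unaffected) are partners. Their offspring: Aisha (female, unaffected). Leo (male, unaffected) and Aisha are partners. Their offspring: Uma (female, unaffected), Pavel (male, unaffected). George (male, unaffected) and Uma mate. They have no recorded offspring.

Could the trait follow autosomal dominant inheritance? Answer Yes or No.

Yes

A consistent assignment under autosomal dominant exists: Farid qq, Kira Qq, Noah Qq, Fatima Qq, Nadia qq, Maria qq, Leila qq, Aisha qq, Leo qq, Uma qq, Pavel qq, George qq.
In this assignment every recorded phenotype matches its genotype and every non-founder's genotype is obtainable from its parents' genotypes, so the pedigree is consistent.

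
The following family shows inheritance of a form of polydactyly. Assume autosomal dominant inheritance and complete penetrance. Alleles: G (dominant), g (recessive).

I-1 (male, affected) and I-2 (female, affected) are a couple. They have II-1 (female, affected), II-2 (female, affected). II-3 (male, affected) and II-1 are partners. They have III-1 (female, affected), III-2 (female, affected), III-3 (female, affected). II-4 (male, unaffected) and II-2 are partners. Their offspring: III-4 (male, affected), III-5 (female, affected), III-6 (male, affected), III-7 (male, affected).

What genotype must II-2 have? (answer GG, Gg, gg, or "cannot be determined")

II-2's phenotype allows GG or Gg, and no parent or child forces a single allele at both positions; consistent genotype assignments exist with II-2 as GG or Gg.

cannot be determined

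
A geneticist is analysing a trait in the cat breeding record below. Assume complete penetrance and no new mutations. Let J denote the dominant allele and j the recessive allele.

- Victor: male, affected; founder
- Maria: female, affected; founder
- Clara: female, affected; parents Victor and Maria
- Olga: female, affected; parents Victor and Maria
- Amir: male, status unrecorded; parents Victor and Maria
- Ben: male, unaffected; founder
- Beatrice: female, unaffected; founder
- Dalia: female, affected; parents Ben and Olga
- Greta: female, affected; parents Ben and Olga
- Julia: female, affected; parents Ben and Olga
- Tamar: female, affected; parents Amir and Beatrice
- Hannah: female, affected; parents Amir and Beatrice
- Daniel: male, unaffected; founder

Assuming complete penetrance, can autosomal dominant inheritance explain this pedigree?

Yes

A consistent assignment under autosomal dominant exists: Victor JJ, Maria JJ, Clara JJ, Olga JJ, Amir JJ, Ben jj, Beatrice jj, Dalia Jj, Greta Jj, Julia Jj, Tamar Jj, Hannah Jj, Daniel jj.
In this assignment every recorded phenotype matches its genotype and every non-founder's genotype is obtainable from its parents' genotypes, so the pedigree is consistent.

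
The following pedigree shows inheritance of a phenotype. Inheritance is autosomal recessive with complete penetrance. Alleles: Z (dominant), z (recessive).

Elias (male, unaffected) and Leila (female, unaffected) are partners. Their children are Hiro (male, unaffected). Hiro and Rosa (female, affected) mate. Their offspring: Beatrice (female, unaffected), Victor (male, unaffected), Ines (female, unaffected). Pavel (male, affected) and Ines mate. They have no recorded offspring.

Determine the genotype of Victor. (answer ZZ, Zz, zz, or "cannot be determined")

From phenotype alone, Victor is ZZ or Zz.
Victor is unaffected so carries Z and received z from Rosa (zz), so Victor is Zz.

Zz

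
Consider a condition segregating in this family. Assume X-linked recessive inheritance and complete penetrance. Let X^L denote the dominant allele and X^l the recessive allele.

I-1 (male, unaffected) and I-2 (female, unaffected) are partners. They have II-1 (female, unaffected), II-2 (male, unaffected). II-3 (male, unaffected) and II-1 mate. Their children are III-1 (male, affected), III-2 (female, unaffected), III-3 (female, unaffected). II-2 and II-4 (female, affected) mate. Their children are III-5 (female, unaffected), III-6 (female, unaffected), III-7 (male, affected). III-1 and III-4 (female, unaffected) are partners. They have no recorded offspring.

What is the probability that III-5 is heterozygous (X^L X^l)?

III-5 is unaffected so carries L and received l from II-4 (X^l X^l), so III-5 is X^L X^l, giving P(X^L X^l) = 1.

1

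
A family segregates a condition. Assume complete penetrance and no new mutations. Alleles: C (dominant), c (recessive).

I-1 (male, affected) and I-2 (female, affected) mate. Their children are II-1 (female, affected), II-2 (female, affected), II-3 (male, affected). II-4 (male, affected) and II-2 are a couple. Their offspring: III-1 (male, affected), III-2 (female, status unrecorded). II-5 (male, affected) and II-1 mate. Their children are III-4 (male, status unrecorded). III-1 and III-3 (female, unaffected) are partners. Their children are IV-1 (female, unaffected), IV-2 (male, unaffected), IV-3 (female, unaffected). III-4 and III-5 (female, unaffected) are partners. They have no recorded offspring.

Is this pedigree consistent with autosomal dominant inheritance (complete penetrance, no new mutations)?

A consistent assignment under autosomal dominant exists: I-1 CC, I-2 CC, II-1 CC, II-2 CC, II-3 CC, II-4 Cc, II-5 CC, III-1 Cc, III-2 CC, III-3 cc, III-4 CC, III-5 cc, IV-1 cc, IV-2 cc, IV-3 cc.
In this assignment every recorded phenotype matches its genotype and every non-founder's genotype is obtainable from its parents' genotypes, so the pedigree is consistent.

Yes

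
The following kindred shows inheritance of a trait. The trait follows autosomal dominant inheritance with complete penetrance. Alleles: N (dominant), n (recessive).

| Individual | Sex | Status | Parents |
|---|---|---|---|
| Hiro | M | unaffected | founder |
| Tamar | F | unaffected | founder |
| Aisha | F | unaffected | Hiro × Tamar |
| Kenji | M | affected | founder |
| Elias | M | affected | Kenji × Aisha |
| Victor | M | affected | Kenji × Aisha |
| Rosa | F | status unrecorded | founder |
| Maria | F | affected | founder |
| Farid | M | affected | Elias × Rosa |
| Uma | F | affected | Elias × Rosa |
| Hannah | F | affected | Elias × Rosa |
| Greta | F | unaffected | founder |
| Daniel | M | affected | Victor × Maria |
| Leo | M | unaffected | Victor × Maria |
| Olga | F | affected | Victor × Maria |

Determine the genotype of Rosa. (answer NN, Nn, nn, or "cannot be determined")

cannot be determined

Rosa's phenotype is unrecorded, and no parent or child forces a single allele at both positions; consistent genotype assignments exist with Rosa as NN or Nn or nn.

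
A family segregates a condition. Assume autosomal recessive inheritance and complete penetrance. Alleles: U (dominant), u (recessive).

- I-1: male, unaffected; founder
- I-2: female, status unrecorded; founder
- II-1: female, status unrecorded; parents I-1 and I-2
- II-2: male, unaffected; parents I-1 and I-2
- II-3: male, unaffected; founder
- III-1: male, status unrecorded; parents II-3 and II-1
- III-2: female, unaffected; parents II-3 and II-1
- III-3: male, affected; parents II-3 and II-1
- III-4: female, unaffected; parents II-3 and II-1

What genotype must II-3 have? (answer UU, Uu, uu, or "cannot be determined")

Uu

From phenotype alone, II-3 is UU or Uu.
II-3 is unaffected so carries U and passed u to III-3 (uu), so II-3 is Uu.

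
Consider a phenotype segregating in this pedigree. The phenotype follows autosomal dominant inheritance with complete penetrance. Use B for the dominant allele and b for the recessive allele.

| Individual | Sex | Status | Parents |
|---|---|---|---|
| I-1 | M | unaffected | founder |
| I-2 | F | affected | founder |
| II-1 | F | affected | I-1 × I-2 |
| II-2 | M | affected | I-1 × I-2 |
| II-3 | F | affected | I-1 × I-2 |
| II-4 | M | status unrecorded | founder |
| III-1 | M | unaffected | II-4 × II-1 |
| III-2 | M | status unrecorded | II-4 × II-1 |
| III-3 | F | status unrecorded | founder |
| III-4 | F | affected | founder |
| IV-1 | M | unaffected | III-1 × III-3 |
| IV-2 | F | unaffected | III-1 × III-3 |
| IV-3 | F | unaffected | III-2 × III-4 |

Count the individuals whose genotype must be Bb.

Obligate heterozygotes: II-1 is affected so carries B and received b from I-1 (bb), so II-1 is Bb; II-2 is affected so carries B and received b from I-1 (bb), so II-2 is Bb; II-3 is affected so carries B and received b from I-1 (bb), so II-3 is Bb; III-4 is affected so carries B and passed b to IV-3 (bb), so III-4 is Bb.
Every other individual is either homozygous by phenotype or has at least one consistent homozygous assignment, so the count is 4.

4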